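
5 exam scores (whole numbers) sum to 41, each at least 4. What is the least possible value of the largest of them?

Some value must be at least ⌈41/5⌉ = 9, since 5 × 8 = 40 < 41.
Equality holds with 1 value of 9 and 4 values of 8.

9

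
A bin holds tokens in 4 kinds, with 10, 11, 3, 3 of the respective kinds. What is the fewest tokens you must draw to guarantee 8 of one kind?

In the worst case you take as many as possible of each kind without reaching 8: 7 + 7 + 3 + 3 = 20.
The next one must give 8 of some kind, so 20 + 1 = 21.

21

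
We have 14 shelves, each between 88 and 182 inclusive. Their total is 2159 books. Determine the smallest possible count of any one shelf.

To make one shelf as small as possible, make the other 13 as large as possible.
The other 13 can take up 13 × 182 = 2366 ≥ 2159 − 88, so one shelf can sit at its floor of 88.
Achievable: one at 88 and the other 13 totalling 2071, which fits since 13 × 88 ≤ 2071 ≤ 13 × 182.

88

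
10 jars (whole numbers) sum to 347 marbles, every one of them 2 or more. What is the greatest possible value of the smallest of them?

The 10 values sum to 347, so their minimum is at most ⌊347/10⌋ = 34.
Equality holds with 3 values of 34 and 7 values of 35.

34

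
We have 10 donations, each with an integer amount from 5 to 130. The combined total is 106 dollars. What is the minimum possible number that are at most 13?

4

Let j be the number exceeding 13. Then the total is ≥ 14·j + 5·(10 − j) = 50 + 9j.
So 9j ≤ 56 and j ≤ 6; hence at least 10 − 6 = 4 are ≤ 13.
Exactly 4 works: 4 values at 5 and 6 at 14 total 104; raise one of the low values by 2 (still ≤ 13) to hit 106.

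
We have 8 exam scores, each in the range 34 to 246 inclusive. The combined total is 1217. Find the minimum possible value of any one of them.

34

Minimizing one value means maximizing the remaining 7.
The other 7 can take up 7 × 246 = 1722 ≥ 1217 − 34, so one score can sit at its floor of 34.
Achievable: one at 34 and the other 7 totalling 1183, which fits since 7 × 34 ≤ 1183 ≤ 7 × 246.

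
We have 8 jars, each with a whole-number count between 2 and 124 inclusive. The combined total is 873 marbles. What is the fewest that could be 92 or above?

Each value short of 92 is at most 91, costing at least 124 − 91 = 33 against the maximum total of 992.
We can afford to lose at most 992 − 873 = 119, so at most ⌊119/33⌋ = 3 fall short, and at least 5 are ≥ 92.
Exactly 5 works: 5 values at 124 and 3 at 91 total 893; lower one of the high values by 20 (still ≥ 92) to hit 873.

5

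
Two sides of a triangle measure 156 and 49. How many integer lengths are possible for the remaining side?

97

The triangle inequality gives |156 − 49| < c < 156 + 49, i.e. 107 < c < 205.
So c can be any integer from 108 to 204: 97 values.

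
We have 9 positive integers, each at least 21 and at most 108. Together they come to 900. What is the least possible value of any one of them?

36

Minimizing one value means maximizing the remaining 8.
The other 8 contribute at most 8 × 108 = 864, leaving at least 900 − 864 = 36.
Since 36 ≥ 21, this is achievable: one at 36 and 8 at 108.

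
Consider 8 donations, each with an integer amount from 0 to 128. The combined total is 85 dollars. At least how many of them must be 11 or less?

1

Let j be the number exceeding 11. Then the total is ≥ 12·j + 0·(8 − j) = 0 + 12j.
So 12j ≤ 85 and j ≤ 7; hence at least 8 − 7 = 1 are ≤ 11.
Exactly 1 works: 1 value at 0 and 7 at 12 total 84; raise one of the low values by 1 (still ≤ 11) to hit 85.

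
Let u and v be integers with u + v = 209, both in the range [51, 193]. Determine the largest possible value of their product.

uv = u(209 − u) is maximized when u is as near 209/2 as the bounds allow.
Taking u = 104 and v = 105 (both in [51, 193]) gives uv = 10920.

10920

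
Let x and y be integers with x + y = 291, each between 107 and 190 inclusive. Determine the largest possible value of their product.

With x + y fixed, xy peaks when the two are closest together.
Taking x = 145 and y = 146 (both in [107, 190]) gives xy = 21170.

21170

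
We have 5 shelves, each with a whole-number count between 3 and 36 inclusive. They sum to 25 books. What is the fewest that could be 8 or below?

4

Each value above 8 is at least 9, contributing at least 9 − 3 = 6 above the floor 3.
The sum exceeds the floor total 15 by 10, so at most ⌊10/6⌋ = 1 exceed 8, and at least 4 are ≤ 8.
Exactly 4 works: 4 values at 3 and 1 at 9 total 21; raise one of the low values by 4 (still ≤ 8) to hit 25.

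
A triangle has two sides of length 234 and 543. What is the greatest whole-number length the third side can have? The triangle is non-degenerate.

The third side must be less than 234 + 543 = 777.
The largest integer below 777 is 776.

776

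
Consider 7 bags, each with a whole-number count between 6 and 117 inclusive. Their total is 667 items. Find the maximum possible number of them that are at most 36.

1

Each value at 36 or below falls at least 117 − 36 = 81 short of the ceiling 117.
The ceiling total is 7 × 117 = 819, and we need 667, so at most ⌊(819 − 667)/81⌋ = 1 can be that low.
k = 1 is achieved by 1 value at 36 and 6 at 117, total 738; lower one of the 117's by 71 (still > 36) to reach 667.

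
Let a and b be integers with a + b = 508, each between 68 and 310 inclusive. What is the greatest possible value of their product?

For a fixed sum, the product ab is largest when a and b are as close as possible.
Taking a = 254 and b = 254 (both in [68, 310]) gives ab = 64516.

64516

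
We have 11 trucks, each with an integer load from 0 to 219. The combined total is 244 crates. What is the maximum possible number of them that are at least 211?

If k of the values are ≥ 211, the total is ≥ 211k + 0(11 − k).
Setting 211k + 0(11 − k) ≤ 244 gives 211k ≤ 244, so k ≤ 1.
k = 1 is achieved by 1 value at 211 and 10 at 0, total 211; add 33 to one value (staying below 211) to reach 244.

1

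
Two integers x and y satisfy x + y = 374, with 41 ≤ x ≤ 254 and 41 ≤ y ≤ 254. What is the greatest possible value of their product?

34969

For a fixed sum, the product xy is largest when x and y are as close as possible.
Taking x = 187 and y = 187 (both in [41, 254]) gives xy = 34969.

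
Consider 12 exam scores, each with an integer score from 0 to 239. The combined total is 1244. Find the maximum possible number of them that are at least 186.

With k values at 186 or above and the rest at least 0, the sum is at least 0 + 186k.
Since the sum is 1244, we need 186k ≤ 1244, i.e. k ≤ 6.
k = 6 is achieved by 6 values at 186 and 6 at 0, total 1116; add 128 to one value (staying below 186) to reach 1244.

6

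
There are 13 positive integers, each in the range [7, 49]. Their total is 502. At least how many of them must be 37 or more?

Suppose at most 13 − j of them reach 37; then j values are ≤ 36 and the rest ≤ 49.
The total is then ≤ 36·j + 49·(13 − j) = 637 − 13j. For this to be ≥ 502 we need j ≤ 10, so at least 13 − 10 = 3 must reach 37.
Exactly 3 works: 3 values at 49 and 10 at 36 total 507; lower one of the high values by 5 (still ≥ 37) to hit 502.

3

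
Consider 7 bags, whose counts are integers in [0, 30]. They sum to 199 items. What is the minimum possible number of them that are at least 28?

4

Suppose at most 7 − j of them reach 28; then j values are ≤ 27 and the rest ≤ 30.
The total is then ≤ 27·j + 30·(7 − j) = 210 − 3j. For this to be ≥ 199 we need j ≤ 3, so at least 7 − 3 = 4 must reach 28.
Exactly 4 works: 4 values at 30 and 3 at 27 total 201; lower one of the high values by 2 (still ≥ 28) to hit 199.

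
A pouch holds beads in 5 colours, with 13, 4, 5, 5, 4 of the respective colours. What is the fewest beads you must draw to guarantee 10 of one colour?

28

In the worst case you take as many as possible of each colour without reaching 10: 9 + 4 + 5 + 5 + 4 = 27.
The next one must give 10 of some colour, so 27 + 1 = 28.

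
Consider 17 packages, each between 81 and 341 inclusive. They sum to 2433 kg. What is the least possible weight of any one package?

81

To make one package as small as possible, make the other 16 as large as possible.
The other 16 can take up 16 × 341 = 5456 ≥ 2433 − 81, so one package can sit at its floor of 81.
Achievable: one at 81 and the other 16 totalling 2352, which fits since 16 × 81 ≤ 2352 ≤ 16 × 341.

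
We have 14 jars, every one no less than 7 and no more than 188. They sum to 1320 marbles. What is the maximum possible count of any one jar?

To make one jar as large as possible, make the other 13 as small as possible.
The other 13 contribute at least 13 × 7 = 91, leaving at most 1320 − 91 = 1229.
But each jar is capped at 188, so the maximum is 188.
Achievable: one at 188 and the other 13 totalling 1132, which fits since 13 × 7 ≤ 1132 ≤ 13 × 188.

188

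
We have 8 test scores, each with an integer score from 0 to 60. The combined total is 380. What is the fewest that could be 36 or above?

Suppose at most 8 − j of them reach 36; then j values are ≤ 35 and the rest ≤ 60.
The total is then ≤ 35·j + 60·(8 − j) = 480 − 25j. For this to be ≥ 380 we need j ≤ 4, so at least 8 − 4 = 4 must reach 36.
Exactly 4 works: 4 values at 60 and 4 at 35 total 380.

4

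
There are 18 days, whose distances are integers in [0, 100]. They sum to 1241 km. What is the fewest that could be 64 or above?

3

Each value short of 64 is at most 63, costing at least 100 − 63 = 37 against the maximum total of 1800.
We can afford to lose at most 1800 − 1241 = 559, so at most ⌊559/37⌋ = 15 fall short, and at least 3 are ≥ 64.
Exactly 3 works: 3 values at 100 and 15 at 63 total 1245; lower one of the high values by 4 (still ≥ 64) to hit 1241.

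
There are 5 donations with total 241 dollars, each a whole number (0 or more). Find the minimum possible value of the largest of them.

Some value must be at least ⌈241/5⌉ = 49, since 5 × 48 = 240 < 241.
Equality holds with 1 value of 49 and 4 values of 48.

49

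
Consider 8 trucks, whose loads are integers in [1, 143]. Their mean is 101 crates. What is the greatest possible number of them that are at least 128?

6

The total is 8 × 101 = 808.
If k of the values are ≥ 128, the total is ≥ 128k + 1(8 − k).
Setting 128k + 1(8 − k) ≤ 808 gives 127k ≤ 800, so k ≤ 6.
k = 6 is achieved by 6 values at 128 and 2 at 1, total 770; add 38 to one value (staying below 128) to reach 808.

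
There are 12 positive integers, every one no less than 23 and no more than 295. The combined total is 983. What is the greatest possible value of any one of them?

295

Maximizing one value means minimizing the remaining 11.
The other 11 contribute at least 11 × 23 = 253, leaving at most 983 − 253 = 730.
But each integer is capped at 295, so the maximum is 295.
Achievable: one at 295 and the other 11 totalling 688, which fits since 11 × 23 ≤ 688 ≤ 11 × 295.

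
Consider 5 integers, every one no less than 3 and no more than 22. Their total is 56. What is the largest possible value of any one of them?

22

Maximizing one value means minimizing the remaining 4.
The other 4 contribute at least 4 × 3 = 12, leaving at most 56 − 12 = 44.
But each integer is capped at 22, so the maximum is 22.
Achievable: one at 22 and the other 4 totalling 34, which fits since 4 × 3 ≤ 34 ≤ 4 × 22.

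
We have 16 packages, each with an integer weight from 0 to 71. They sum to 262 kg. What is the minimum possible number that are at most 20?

Let j be the number exceeding 20. Then the total is ≥ 21·j + 0·(16 − j) = 0 + 21j.
So 21j ≤ 262 and j ≤ 12; hence at least 16 − 12 = 4 are ≤ 20.
Exactly 4 works: 4 values at 0 and 12 at 21 total 252; raise one of the low values by 10 (still ≤ 20) to hit 262.

4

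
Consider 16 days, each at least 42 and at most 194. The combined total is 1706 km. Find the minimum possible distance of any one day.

42

Minimizing one value means maximizing the remaining 15.
The other 15 can take up 15 × 194 = 2910 ≥ 1706 − 42, so one day can sit at its floor of 42.
Achievable: one at 42 and the other 15 totalling 1664, which fits since 15 × 42 ≤ 1664 ≤ 15 × 194.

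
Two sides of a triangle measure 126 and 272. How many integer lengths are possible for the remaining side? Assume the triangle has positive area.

251

The triangle inequality gives |126 − 272| < c < 126 + 272, i.e. 146 < c < 398.
So c can be any integer from 147 to 397: 251 values.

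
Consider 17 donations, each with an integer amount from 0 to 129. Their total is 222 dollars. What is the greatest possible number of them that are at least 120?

Suppose k of them are at least 120. Those contribute at least 120 each and the other 17 − k at least 0 each.
So the total is at least 120k + 0(17 − k) = 0 + 120k. This must be ≤ 222, giving k ≤ 1.
k = 1 is achieved by 1 value at 120 and 16 at 0, total 120; add 102 to one value (staying below 120) to reach 222.

1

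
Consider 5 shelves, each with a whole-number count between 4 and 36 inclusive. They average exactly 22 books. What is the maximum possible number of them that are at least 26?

The total is 5 × 22 = 110.
If k of the values are ≥ 26, the total is ≥ 26k + 4(5 − k).
Setting 26k + 4(5 − k) ≤ 110 gives 22k ≤ 90, so k ≤ 4.
k = 4 is achieved by 4 values at 26 and 1 at 4, total 108; add 2 to one value (staying below 26) to reach 110.

4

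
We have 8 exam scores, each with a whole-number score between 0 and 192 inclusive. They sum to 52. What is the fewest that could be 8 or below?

If only k of them are at most 8, the other 8 − k are at least 9, so the total is at least (8 − k)·9 + k·0.
This is ≤ 52, so (8 − k)·9 + 0k ≤ 52, which gives k ≥ 3.
Exactly 3 works: 3 values at 0 and 5 at 9 total 45; raise one of the low values by 7 (still ≤ 8) to hit 52.

3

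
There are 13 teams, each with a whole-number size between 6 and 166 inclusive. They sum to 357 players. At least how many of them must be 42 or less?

If only k of them are at most 42, the other 13 − k are at least 43, so the total is at least (13 − k)·43 + k·6.
This is ≤ 357, so (13 − k)·43 + 6k ≤ 357, which gives k ≥ 6.
Exactly 6 works: 6 values at 6 and 7 at 43 total 337; raise one of the low values by 20 (still ≤ 42) to hit 357.

6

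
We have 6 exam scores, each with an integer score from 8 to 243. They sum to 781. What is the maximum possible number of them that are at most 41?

Each value at 41 or below falls at least 243 − 41 = 202 short of the ceiling 243.
The ceiling total is 6 × 243 = 1458, and we need 781, so at most ⌊(1458 − 781)/202⌋ = 3 can be that low.
k = 3 is achieved by 3 values at 41 and 3 at 243, total 852; lower one of the 243's by 71 (still > 41) to reach 781.

3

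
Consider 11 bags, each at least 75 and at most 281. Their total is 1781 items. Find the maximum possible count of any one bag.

281

Maximizing one value means minimizing the remaining 10.
The other 10 contribute at least 10 × 75 = 750, leaving at most 1781 − 750 = 1031.
But each bag is capped at 281, so the maximum is 281.
Achievable: one at 281 and the other 10 totalling 1500, which fits since 10 × 75 ≤ 1500 ≤ 10 × 281.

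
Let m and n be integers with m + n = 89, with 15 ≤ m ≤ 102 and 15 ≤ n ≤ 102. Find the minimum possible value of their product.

Since m + n is fixed, pushing one of them to its bound minimizes the product.
At the endpoint m = 15, n = 89 − 15 = 74, so mn = 15 × 74 = 1110.

1110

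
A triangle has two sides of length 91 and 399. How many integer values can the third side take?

181

The triangle inequality gives |91 − 399| < c < 91 + 399, i.e. 308 < c < 490.
So c can be any integer from 309 to 489: 181 values.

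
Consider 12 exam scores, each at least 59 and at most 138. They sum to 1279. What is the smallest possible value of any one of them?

59

To make one score as small as possible, make the other 11 as large as possible.
The other 11 can take up 11 × 138 = 1518 ≥ 1279 − 59, so one score can sit at its floor of 59.
Achievable: one at 59 and the other 11 totalling 1220, which fits since 11 × 59 ≤ 1220 ≤ 11 × 138.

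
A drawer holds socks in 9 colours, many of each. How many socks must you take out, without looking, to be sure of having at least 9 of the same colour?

You could draw 8 of every colour without reaching 9 of any — 72 in all.
One more forces 9 of some colour, so 72 + 1 = 73.

73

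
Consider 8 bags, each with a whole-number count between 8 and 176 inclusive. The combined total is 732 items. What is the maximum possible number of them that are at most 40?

Each value at 40 or below falls at least 176 − 40 = 136 short of the ceiling 176.
The ceiling total is 8 × 176 = 1408, and we need 732, so at most ⌊(1408 − 732)/136⌋ = 4 can be that low.
k = 4 is achieved by 4 values at 40 and 4 at 176, total 864; lower one of the 176's by 132 (still > 40) to reach 732.

4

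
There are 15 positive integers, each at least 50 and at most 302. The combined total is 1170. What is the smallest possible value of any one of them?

To make one integer as small as possible, make the other 14 as large as possible.
The other 14 can take up 14 × 302 = 4228 ≥ 1170 − 50, so one integer can sit at its floor of 50.
Achievable: one at 50 and the other 14 totalling 1120, which fits since 14 × 50 ≤ 1120 ≤ 14 × 302.

50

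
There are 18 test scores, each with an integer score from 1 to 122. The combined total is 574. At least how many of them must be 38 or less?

4

Each value above 38 is at least 39, contributing at least 39 − 1 = 38 above the floor 1.
The sum exceeds the floor total 18 by 556, so at most ⌊556/38⌋ = 14 exceed 38, and at least 4 are ≤ 38.
Exactly 4 works: 4 values at 1 and 14 at 39 total 550; raise one of the low values by 24 (still ≤ 38) to hit 574.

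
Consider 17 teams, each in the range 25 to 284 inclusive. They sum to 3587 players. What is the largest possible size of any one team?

284

Maximizing one value means minimizing the remaining 16.
The other 16 contribute at least 16 × 25 = 400, leaving at most 3587 − 400 = 3187.
But each team is capped at 284, so the maximum is 284.
Achievable: one at 284 and the other 16 totalling 3303, which fits since 16 × 25 ≤ 3303 ≤ 16 × 284.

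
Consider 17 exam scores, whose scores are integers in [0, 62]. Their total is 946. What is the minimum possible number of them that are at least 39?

Suppose at most 17 − j of them reach 39; then j values are ≤ 38 and the rest ≤ 62.
The total is then ≤ 38·j + 62·(17 − j) = 1054 − 24j. For this to be ≥ 946 we need j ≤ 4, so at least 17 − 4 = 13 must reach 39.
Exactly 13 works: 13 values at 62 and 4 at 38 total 958; lower one of the high values by 12 (still ≥ 39) to hit 946.

13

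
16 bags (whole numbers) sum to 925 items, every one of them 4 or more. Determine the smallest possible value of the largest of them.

Some value must be at least ⌈925/16⌉ = 58, since 16 × 57 = 912 < 925.
Achievable: 13 of them at 58 and 3 at 57 total 925.

58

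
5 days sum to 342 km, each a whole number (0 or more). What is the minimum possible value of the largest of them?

The 5 values sum to 342, so their maximum is at least ⌈342/5⌉ = 69.
Taking 3 copies of 68 and 2 copies of 69 gives exactly 342, so 69 is attained.

69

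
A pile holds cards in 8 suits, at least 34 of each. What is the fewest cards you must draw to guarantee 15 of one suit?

You could draw 14 of every suit without reaching 15 of any — 112 in all.
One more forces 15 of some suit, so 112 + 1 = 113.

113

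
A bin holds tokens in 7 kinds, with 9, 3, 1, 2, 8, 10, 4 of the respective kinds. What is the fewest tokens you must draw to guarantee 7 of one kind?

29

In the worst case you take as many as possible of each kind without reaching 7: 6 + 3 + 1 + 2 + 6 + 6 + 4 = 28.
The next one must give 7 of some kind, so 28 + 1 = 29.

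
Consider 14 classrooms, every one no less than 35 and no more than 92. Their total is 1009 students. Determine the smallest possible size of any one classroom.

To make one classroom as small as possible, make the other 13 as large as possible.
The other 13 can take up 13 × 92 = 1196 ≥ 1009 − 35, so one classroom can sit at its floor of 35.
Achievable: one at 35 and the other 13 totalling 974, which fits since 13 × 35 ≤ 974 ≤ 13 × 92.

35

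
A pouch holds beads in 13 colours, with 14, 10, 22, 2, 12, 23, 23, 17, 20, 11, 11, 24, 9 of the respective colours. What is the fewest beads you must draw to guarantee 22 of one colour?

In the worst case you take as many as possible of each colour without reaching 22: 14 + 10 + 21 + 2 + 12 + 21 + 21 + 17 + 20 + 11 + 11 + 21 + 9 = 190.
The next one must give 22 of some colour, so 190 + 1 = 191.

191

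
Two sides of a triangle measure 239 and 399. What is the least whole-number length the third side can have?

The third side must exceed |239 − 399| = 160.
The smallest integer above 160 is 161.

161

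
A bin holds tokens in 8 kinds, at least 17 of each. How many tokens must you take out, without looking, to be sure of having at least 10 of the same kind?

You could draw 9 of every kind without reaching 10 of any — 72 in all.
One more forces 10 of some kind, so 72 + 1 = 73.

73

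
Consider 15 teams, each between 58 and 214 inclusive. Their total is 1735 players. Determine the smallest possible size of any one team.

58

To make one team as small as possible, make the other 14 as large as possible.
The other 14 can take up 14 × 214 = 2996 ≥ 1735 − 58, so one team can sit at its floor of 58.
Achievable: one at 58 and the other 14 totalling 1677, which fits since 14 × 58 ≤ 1677 ≤ 14 × 214.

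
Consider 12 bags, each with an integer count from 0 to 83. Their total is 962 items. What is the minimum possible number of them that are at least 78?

Each value short of 78 is at most 77, costing at least 83 − 77 = 6 against the maximum total of 996.
We can afford to lose at most 996 − 962 = 34, so at most ⌊34/6⌋ = 5 fall short, and at least 7 are ≥ 78.
Exactly 7 works: 7 values at 83 and 5 at 77 total 966; lower one of the high values by 4 (still ≥ 78) to hit 962.

7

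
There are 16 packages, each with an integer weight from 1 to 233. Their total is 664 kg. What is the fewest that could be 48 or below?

3

If only k of them are at most 48, the other 16 − k are at least 49, so the total is at least (16 − k)·49 + k·1.
This is ≤ 664, so (16 − k)·49 + 1k ≤ 664, which gives k ≥ 3.
Exactly 3 works: 3 values at 1 and 13 at 49 total 640; raise one of the low values by 24 (still ≤ 48) to hit 664.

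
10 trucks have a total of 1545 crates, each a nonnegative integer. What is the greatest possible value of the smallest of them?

154

The 10 values sum to 1545, so their minimum is at most ⌊1545/10⌋ = 154.
Achievable: 5 of them at 154 and 5 at 155 total 1545.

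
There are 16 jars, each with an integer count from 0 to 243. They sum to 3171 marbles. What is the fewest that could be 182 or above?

Each value short of 182 is at most 181, costing at least 243 − 181 = 62 against the maximum total of 3888.
We can afford to lose at most 3888 − 3171 = 717, so at most ⌊717/62⌋ = 11 fall short, and at least 5 are ≥ 182.
Exactly 5 works: 5 values at 243 and 11 at 181 total 3206; lower one of the high values by 35 (still ≥ 182) to hit 3171.

5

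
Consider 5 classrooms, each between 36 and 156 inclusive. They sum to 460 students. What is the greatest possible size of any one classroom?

Maximizing one value means minimizing the remaining 4.
The other 4 contribute at least 4 × 36 = 144, leaving at most 460 − 144 = 316.
But each classroom is capped at 156, so the maximum is 156.
Achievable: one at 156 and the other 4 totalling 304, which fits since 4 × 36 ≤ 304 ≤ 4 × 156.

156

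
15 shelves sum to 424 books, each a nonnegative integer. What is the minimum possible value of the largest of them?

29

Some value must be at least ⌈424/15⌉ = 29, since 15 × 28 = 420 < 424.
Achievable: 4 of them at 29 and 11 at 28 total 424.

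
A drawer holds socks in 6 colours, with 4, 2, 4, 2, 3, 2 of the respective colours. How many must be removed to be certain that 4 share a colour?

16

In the worst case you take as many as possible of each colour without reaching 4: 3 + 2 + 3 + 2 + 3 + 2 = 15.
The next one must give 4 of some colour, so 15 + 1 = 16.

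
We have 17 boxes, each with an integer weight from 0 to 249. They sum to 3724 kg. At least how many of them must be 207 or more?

6

Each value short of 207 is at most 206, costing at least 249 − 206 = 43 against the maximum total of 4233.
We can afford to lose at most 4233 − 3724 = 509, so at most ⌊509/43⌋ = 11 fall short, and at least 6 are ≥ 207.
Exactly 6 works: 6 values at 249 and 11 at 206 total 3760; lower one of the high values by 36 (still ≥ 207) to hit 3724.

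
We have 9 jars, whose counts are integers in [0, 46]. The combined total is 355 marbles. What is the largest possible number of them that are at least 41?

8

If k of the values are ≥ 41, the total is ≥ 41k + 0(9 − k).
Setting 41k + 0(9 − k) ≤ 355 gives 41k ≤ 355, so k ≤ 8.
k = 8 is achieved by 8 values at 41 and 1 at 0, total 328; add 27 to one value (staying below 41) to reach 355.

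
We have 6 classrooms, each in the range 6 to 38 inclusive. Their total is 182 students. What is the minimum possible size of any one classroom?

To make one classroom as small as possible, make the other 5 as large as possible.
The other 5 can take up 5 × 38 = 190 ≥ 182 − 6, so one classroom can sit at its floor of 6.
Achievable: one at 6 and the other 5 totalling 176, which fits since 5 × 6 ≤ 176 ≤ 5 × 38.

6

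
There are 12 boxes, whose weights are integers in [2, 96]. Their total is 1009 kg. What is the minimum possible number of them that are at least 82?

Each value short of 82 is at most 81, costing at least 96 − 81 = 15 against the maximum total of 1152.
We can afford to lose at most 1152 − 1009 = 143, so at most ⌊143/15⌋ = 9 fall short, and at least 3 are ≥ 82.
Exactly 3 works: 3 values at 96 and 9 at 81 total 1017; lower one of the high values by 8 (still ≥ 82) to hit 1009.

3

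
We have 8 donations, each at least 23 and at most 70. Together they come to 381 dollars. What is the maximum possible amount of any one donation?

Maximizing one value means minimizing the remaining 7.
The other 7 contribute at least 7 × 23 = 161, leaving at most 381 − 161 = 220.
But each donation is capped at 70, so the maximum is 70.
Achievable: one at 70 and the other 7 totalling 311, which fits since 7 × 23 ≤ 311 ≤ 7 × 70.

70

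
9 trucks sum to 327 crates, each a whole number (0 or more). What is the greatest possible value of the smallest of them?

The average is 327/9 < 37, so some value is ≤ 36.
Achievable: 6 of them at 36 and 3 at 37 total 327.

36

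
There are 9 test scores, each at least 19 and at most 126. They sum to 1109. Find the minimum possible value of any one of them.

To make one score as small as possible, make the other 8 as large as possible.
The other 8 contribute at most 8 × 126 = 1008, leaving at least 1109 − 1008 = 101.
Since 101 ≥ 19, this is achievable: one at 101 and 8 at 126.

101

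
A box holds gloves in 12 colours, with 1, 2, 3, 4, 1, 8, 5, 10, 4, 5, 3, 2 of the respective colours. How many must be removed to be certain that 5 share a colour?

37

In the worst case you take as many as possible of each colour without reaching 5: 1 + 2 + 3 + 4 + 1 + 4 + 4 + 4 + 4 + 4 + 3 + 2 = 36.
The next one must give 5 of some colour, so 36 + 1 = 37.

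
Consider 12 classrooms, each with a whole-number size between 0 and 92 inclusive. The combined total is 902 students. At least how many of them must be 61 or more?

6

If only k of them are at least 61, the other 12 − k are at most 60, so the total is at most k·92 + (12 − k)·60.
This must reach 902, so k·92 + (12 − k)·60 ≥ 902, giving k ≥ 6.
Exactly 6 works: 6 values at 92 and 6 at 60 total 912; lower one of the high values by 10 (still ≥ 61) to hit 902.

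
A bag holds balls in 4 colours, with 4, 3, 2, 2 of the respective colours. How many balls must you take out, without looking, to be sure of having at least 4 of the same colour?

11

In the worst case you take as many as possible of each colour without reaching 4: 3 + 3 + 2 + 2 = 10.
The next one must give 4 of some colour, so 10 + 1 = 11.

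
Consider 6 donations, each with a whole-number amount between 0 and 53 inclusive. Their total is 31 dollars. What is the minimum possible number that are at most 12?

4

Each value above 12 is at least 13, contributing at least 13 − 0 = 13 above the floor 0.
The sum exceeds the floor total 0 by 31, so at most ⌊31/13⌋ = 2 exceed 12, and at least 4 are ≤ 12.
Exactly 4 works: 4 values at 0 and 2 at 13 total 26; raise one of the low values by 5 (still ≤ 12) to hit 31.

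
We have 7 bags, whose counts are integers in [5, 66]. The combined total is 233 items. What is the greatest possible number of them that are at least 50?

With k values at 50 or above and the rest at least 5, the sum is at least 35 + 45k.
Since the sum is 233, we need 45k ≤ 198, i.e. k ≤ 4.
k = 4 is achieved by 4 values at 50 and 3 at 5, total 215; add 18 to one value (staying below 50) to reach 233.

4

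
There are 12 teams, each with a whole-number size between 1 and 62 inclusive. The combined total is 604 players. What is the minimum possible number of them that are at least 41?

If only k of them are at least 41, the other 12 − k are at most 40, so the total is at most k·62 + (12 − k)·40.
This must reach 604, so k·62 + (12 − k)·40 ≥ 604, giving k ≥ 6.
Exactly 6 works: 6 values at 62 and 6 at 40 total 612; lower one of the high values by 8 (still ≥ 41) to hit 604.

6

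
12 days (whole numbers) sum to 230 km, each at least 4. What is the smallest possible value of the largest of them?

20

Some value must be at least ⌈230/12⌉ = 20, since 12 × 19 = 228 < 230.
Taking 10 copies of 19 and 2 copies of 20 gives exactly 230, so 20 is attained.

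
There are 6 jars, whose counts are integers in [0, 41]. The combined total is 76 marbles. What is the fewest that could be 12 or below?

Let j be the number exceeding 12. Then the total is ≥ 13·j + 0·(6 − j) = 0 + 13j.
So 13j ≤ 76 and j ≤ 5; hence at least 6 − 5 = 1 are ≤ 12.
Exactly 1 works: 1 value at 0 and 5 at 13 total 65; raise one of the low values by 11 (still ≤ 12) to hit 76.

1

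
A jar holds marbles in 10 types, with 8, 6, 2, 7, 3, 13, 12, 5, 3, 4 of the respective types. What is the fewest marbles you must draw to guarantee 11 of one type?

59

In the worst case you take as many as possible of each type without reaching 11: 8 + 6 + 2 + 7 + 3 + 10 + 10 + 5 + 3 + 4 = 58.
The next one must give 11 of some type, so 58 + 1 = 59.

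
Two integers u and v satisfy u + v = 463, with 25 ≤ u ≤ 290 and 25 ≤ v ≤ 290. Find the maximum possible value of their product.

53592

uv = u(463 − u) is maximized when u is as near 463/2 as the bounds allow.
Taking u = 231 and v = 232 (both in [25, 290]) gives uv = 53592.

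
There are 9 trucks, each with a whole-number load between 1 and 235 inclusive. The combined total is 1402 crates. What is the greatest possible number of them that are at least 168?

With k values at 168 or above and the rest at least 1, the sum is at least 9 + 167k.
Since the sum is 1402, we need 167k ≤ 1393, i.e. k ≤ 8.
k = 8 is achieved by 8 values at 168 and 1 at 1, total 1345; add 57 to one value (staying below 168) to reach 1402.

8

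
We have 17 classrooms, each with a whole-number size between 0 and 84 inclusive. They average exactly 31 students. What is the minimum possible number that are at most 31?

1

The total is 17 × 31 = 527.
If only k of them are at most 31, the other 17 − k are at least 32, so the total is at least (17 − k)·32 + k·0.
This is ≤ 527, so (17 − k)·32 + 0k ≤ 527, which gives k ≥ 1.
Exactly 1 works: 1 value at 0 and 16 at 32 total 512; raise one of the low values by 15 (still ≤ 31) to hit 527.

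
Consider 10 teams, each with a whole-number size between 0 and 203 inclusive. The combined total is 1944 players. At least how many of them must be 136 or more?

Each value short of 136 is at most 135, costing at least 203 − 135 = 68 against the maximum total of 2030.
We can afford to lose at most 2030 − 1944 = 86, so at most ⌊86/68⌋ = 1 fall short, and at least 9 are ≥ 136.
Exactly 9 works: 9 values at 203 and 1 at 135 total 1962; lower one of the high values by 18 (still ≥ 136) to hit 1944.

9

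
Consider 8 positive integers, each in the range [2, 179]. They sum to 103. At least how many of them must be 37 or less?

Let j be the number exceeding 37. Then the total is ≥ 38·j + 2·(8 − j) = 16 + 36j.
So 36j ≤ 87 and j ≤ 2; hence at least 8 − 2 = 6 are ≤ 37.
Exactly 6 works: 6 values at 2 and 2 at 38 total 88; raise one of the low values by 15 (still ≤ 37) to hit 103.

6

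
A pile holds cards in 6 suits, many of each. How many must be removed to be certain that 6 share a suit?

31

You could draw 5 of every suit without reaching 6 of any — 30 in all.
One more forces 6 of some suit, so 30 + 1 = 31.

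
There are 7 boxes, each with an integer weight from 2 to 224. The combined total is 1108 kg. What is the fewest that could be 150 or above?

If only k of them are at least 150, the other 7 − k are at most 149, so the total is at most k·224 + (7 − k)·149.
This must reach 1108, so k·224 + (7 − k)·149 ≥ 1108, giving k ≥ 1.
Exactly 1 works: 1 value at 224 and 6 at 149 total 1118; lower one of the high values by 10 (still ≥ 150) to hit 1108.

1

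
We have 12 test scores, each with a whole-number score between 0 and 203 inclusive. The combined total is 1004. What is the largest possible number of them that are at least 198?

If k of the values are ≥ 198, the total is ≥ 198k + 0(12 − k).
Setting 198k + 0(12 − k) ≤ 1004 gives 198k ≤ 1004, so k ≤ 5.
k = 5 is achieved by 5 values at 198 and 7 at 0, total 990; add 14 to one value (staying below 198) to reach 1004.

5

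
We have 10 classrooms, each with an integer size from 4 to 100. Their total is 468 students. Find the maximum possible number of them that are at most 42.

Each value at 42 or below falls at least 100 − 42 = 58 short of the ceiling 100.
The ceiling total is 10 × 100 = 1000, and we need 468, so at most ⌊(1000 − 468)/58⌋ = 9 can be that low.
k = 9 is achieved by 9 values at 42 and 1 at 100, total 478; lower one of the 100's by 10 (still > 42) to reach 468.

9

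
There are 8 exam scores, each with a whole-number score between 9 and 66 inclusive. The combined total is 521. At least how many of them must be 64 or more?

Suppose at most 8 − j of them reach 64; then j values are ≤ 63 and the rest ≤ 66.
The total is then ≤ 63·j + 66·(8 − j) = 528 − 3j. For this to be ≥ 521 we need j ≤ 2, so at least 8 − 2 = 6 must reach 64.
Exactly 6 works: 6 values at 66 and 2 at 63 total 522; lower one of the high values by 1 (still ≥ 64) to hit 521.

6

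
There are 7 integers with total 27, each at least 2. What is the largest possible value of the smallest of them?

3

If every one of the 7 were at least 4, the total would be at least 7 × 4 = 28 > 27.
Equality holds with 1 value of 3 and 6 values of 4.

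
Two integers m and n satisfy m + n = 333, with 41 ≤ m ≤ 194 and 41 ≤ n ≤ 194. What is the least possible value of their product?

For a fixed sum, mn is smallest when m and n are as far apart as possible.
At the endpoint m = 139, n = 333 − 139 = 194, so mn = 139 × 194 = 26966.

26966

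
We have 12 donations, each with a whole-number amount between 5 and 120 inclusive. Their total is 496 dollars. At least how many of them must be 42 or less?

Let j be the number exceeding 42. Then the total is ≥ 43·j + 5·(12 − j) = 60 + 38j.
So 38j ≤ 436 and j ≤ 11; hence at least 12 − 11 = 1 are ≤ 42.
Exactly 1 works: 1 value at 5 and 11 at 43 total 478; raise one of the low values by 18 (still ≤ 42) to hit 496.

1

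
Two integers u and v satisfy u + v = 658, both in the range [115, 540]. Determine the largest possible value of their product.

For a fixed sum, the product uv is largest when u and v are as close as possible.
Taking u = 329 and v = 329 (both in [115, 540]) gives uv = 108241.

108241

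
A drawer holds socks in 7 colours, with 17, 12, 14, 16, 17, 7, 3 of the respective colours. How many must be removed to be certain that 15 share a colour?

79

In the worst case you take as many as possible of each colour without reaching 15: 14 + 12 + 14 + 14 + 14 + 7 + 3 = 78.
The next one must give 15 of some colour, so 78 + 1 = 79.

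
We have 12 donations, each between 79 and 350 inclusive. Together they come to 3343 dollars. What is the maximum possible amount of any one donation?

Maximizing one value means minimizing the remaining 11.
The other 11 contribute at least 11 × 79 = 869, leaving at most 3343 − 869 = 2474.
But each donation is capped at 350, so the maximum is 350.
Achievable: one at 350 and the other 11 totalling 2993, which fits since 11 × 79 ≤ 2993 ≤ 11 × 350.

350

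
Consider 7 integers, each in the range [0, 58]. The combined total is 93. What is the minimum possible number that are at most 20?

If only k of them are at most 20, the other 7 − k are at least 21, so the total is at least (7 − k)·21 + k·0.
This is ≤ 93, so (7 − k)·21 + 0k ≤ 93, which gives k ≥ 3.
Exactly 3 works: 3 values at 0 and 4 at 21 total 84; raise one of the low values by 9 (still ≤ 20) to hit 93.

3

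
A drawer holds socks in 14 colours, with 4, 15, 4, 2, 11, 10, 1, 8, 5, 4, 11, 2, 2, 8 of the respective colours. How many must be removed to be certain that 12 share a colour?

In the worst case you take as many as possible of each colour without reaching 12: 4 + 11 + 4 + 2 + 11 + 10 + 1 + 8 + 5 + 4 + 11 + 2 + 2 + 8 = 83.
The next one must give 12 of some colour, so 83 + 1 = 84.

84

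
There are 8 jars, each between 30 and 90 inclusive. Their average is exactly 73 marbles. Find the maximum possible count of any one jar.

To make one jar as large as possible, make the other 7 as small as possible.
The total is 8 × 73 = 584.
The other 7 contribute at least 7 × 30 = 210, leaving at most 584 − 210 = 374.
But each jar is capped at 90, so the maximum is 90.
Achievable: one at 90 and the other 7 totalling 494, which fits since 7 × 30 ≤ 494 ≤ 7 × 90.

90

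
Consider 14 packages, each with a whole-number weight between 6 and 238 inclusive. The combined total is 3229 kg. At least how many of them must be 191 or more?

12

If only k of them are at least 191, the other 14 − k are at most 190, so the total is at most k·238 + (14 − k)·190.
This must reach 3229, so k·238 + (14 − k)·190 ≥ 3229, giving k ≥ 12.
Exactly 12 works: 12 values at 238 and 2 at 190 total 3236; lower one of the high values by 7 (still ≥ 191) to hit 3229.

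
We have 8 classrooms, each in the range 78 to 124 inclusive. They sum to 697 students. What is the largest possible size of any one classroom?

Maximizing one value means minimizing the remaining 7.
The other 7 contribute at least 7 × 78 = 546, leaving at most 697 − 546 = 151.
But each classroom is capped at 124, so the maximum is 124.
Achievable: one at 124 and the other 7 totalling 573, which fits since 7 × 78 ≤ 573 ≤ 7 × 124.

124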